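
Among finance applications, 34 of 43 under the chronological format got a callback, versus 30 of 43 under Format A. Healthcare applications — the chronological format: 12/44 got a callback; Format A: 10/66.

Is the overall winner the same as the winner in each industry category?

Yes

Finance: the chronological format 34/43 = 79.1%, Format A 30/43 = 69.8% → the chronological format
Healthcare: the chronological format 12/44 = 27.3%, Format A 10/66 = 15.2% → the chronological format
Overall: the chronological format 46/87 = 52.9%, Format A 40/109 = 36.7% → the chronological format
The chronological format wins overall and in every industry group — no reversal.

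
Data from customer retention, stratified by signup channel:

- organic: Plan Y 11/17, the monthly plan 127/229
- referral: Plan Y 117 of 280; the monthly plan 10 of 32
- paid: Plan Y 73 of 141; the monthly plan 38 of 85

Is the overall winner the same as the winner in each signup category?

Organic: Plan Y 11/17 = 64.7%, the monthly plan 127/229 = 55.5% → Plan Y
Referral: Plan Y 117/280 = 41.8%, the monthly plan 10/32 = 31.2% → Plan Y
Paid: Plan Y 73/141 = 51.8%, the monthly plan 38/85 = 44.7% → Plan Y
Overall: Plan Y 201/438 = 45.9%, the monthly plan 175/346 = 50.6% → the monthly plan
Plan Y wins each signup group but the monthly plan wins overall — the comparison reverses. Plan Y's customers skew toward referral, which has a lower base rate.

No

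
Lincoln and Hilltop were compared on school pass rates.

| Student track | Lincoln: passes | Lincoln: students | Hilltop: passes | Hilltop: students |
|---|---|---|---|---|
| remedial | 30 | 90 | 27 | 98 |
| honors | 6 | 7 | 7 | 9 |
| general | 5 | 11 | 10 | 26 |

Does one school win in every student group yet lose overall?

Remedial: Lincoln 30/90 = 33.3%, Hilltop 27/98 = 27.6% → Lincoln
Honors: Lincoln 6/7 = 85.7%, Hilltop 7/9 = 77.8% → Lincoln
General: Lincoln 5/11 = 45.5%, Hilltop 10/26 = 38.5% → Lincoln
Overall: Lincoln 41/108 = 38.0%, Hilltop 44/133 = 33.1% → Lincoln
Lincoln wins overall and in every student group — no reversal.

No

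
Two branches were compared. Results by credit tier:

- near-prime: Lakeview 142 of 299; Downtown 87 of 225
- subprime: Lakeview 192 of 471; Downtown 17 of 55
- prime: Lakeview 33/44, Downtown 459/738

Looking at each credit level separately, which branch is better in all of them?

Lakeview

Near-prime: Lakeview 142/299 = 47.5%, Downtown 87/225 = 38.7% → Lakeview
Subprime: Lakeview 192/471 = 40.8%, Downtown 17/55 = 30.9% → Lakeview
Prime: Lakeview 33/44 = 75.0%, Downtown 459/738 = 62.2% → Lakeview
Lakeview has the higher rate in all 3 groups.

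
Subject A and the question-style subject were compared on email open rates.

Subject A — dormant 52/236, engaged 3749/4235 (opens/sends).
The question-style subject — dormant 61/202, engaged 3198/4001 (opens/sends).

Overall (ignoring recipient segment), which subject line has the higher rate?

Dormant: Subject A 52/236 = 22.0%, the question-style subject 61/202 = 30.2% → the question-style subject
Engaged: Subject A 3749/4235 = 88.5%, the question-style subject 3198/4001 = 79.9% → Subject A
Overall: Subject A 3801/4471 = 85.0%, the question-style subject 3259/4203 = 77.5% → Subject A
(Neither sweeps every recipient group, but Subject A has the higher pooled rate.)

Subject A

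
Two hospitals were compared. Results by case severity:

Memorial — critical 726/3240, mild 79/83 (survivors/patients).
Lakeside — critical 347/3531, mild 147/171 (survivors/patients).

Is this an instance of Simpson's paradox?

Critical: Memorial 726/3240 = 22.4%, Lakeside 347/3531 = 9.8% → Memorial
Mild: Memorial 79/83 = 95.2%, Lakeside 147/171 = 86.0% → Memorial
Overall: Memorial 805/3323 = 24.2%, Lakeside 494/3702 = 13.3% → Memorial
Memorial wins overall and in every case group — no reversal.

No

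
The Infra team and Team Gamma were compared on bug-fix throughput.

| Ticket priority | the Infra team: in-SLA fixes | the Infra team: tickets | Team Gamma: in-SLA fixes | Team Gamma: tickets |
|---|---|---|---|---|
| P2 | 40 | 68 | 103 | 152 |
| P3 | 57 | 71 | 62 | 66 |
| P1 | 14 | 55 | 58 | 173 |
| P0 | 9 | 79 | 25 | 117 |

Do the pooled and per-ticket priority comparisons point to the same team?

Yes

P2: the Infra team 40/68 = 58.8%, Team Gamma 103/152 = 67.8% → Team Gamma
P3: the Infra team 57/71 = 80.3%, Team Gamma 62/66 = 93.9% → Team Gamma
P1: the Infra team 14/55 = 25.5%, Team Gamma 58/173 = 33.5% → Team Gamma
P0: the Infra team 9/79 = 11.4%, Team Gamma 25/117 = 21.4% → Team Gamma
Overall: the Infra team 120/273 = 44.0%, Team Gamma 248/508 = 48.8% → Team Gamma
Team Gamma wins overall and in every ticket group — no reversal.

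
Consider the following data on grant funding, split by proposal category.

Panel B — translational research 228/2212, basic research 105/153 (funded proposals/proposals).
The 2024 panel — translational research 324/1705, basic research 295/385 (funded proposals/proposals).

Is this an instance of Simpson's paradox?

No

Translational research: Panel B 228/2212 = 10.3%, the 2024 panel 324/1705 = 19.0% → the 2024 panel
Basic research: Panel B 105/153 = 68.6%, the 2024 panel 295/385 = 76.6% → the 2024 panel
Overall: Panel B 333/2365 = 14.1%, the 2024 panel 619/2090 = 29.6% → the 2024 panel
The 2024 panel wins overall and in every proposal group — no reversal.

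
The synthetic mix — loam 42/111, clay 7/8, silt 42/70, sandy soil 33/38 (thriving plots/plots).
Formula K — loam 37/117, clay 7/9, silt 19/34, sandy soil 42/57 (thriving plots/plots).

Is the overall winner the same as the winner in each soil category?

Yes

Loam: the synthetic mix 42/111 = 37.8%, Formula K 37/117 = 31.6% → the synthetic mix
Clay: the synthetic mix 7/8 = 87.5%, Formula K 7/9 = 77.8% → the synthetic mix
Silt: the synthetic mix 42/70 = 60.0%, Formula K 19/34 = 55.9% → the synthetic mix
Sandy soil: the synthetic mix 33/38 = 86.8%, Formula K 42/57 = 73.7% → the synthetic mix
Overall: the synthetic mix 124/227 = 54.6%, Formula K 105/217 = 48.4% → the synthetic mix
The synthetic mix wins overall and in every soil group — no reversal.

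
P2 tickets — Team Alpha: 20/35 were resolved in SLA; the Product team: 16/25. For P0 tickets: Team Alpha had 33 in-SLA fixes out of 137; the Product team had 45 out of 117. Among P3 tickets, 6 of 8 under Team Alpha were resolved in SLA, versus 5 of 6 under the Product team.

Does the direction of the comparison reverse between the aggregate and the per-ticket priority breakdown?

No

P2: Team Alpha 20/35 = 57.1%, the Product team 16/25 = 64.0% → the Product team
P0: Team Alpha 33/137 = 24.1%, the Product team 45/117 = 38.5% → the Product team
P3: Team Alpha 6/8 = 75.0%, the Product team 5/6 = 83.3% → the Product team
Overall: Team Alpha 59/180 = 32.8%, the Product team 66/148 = 44.6% → the Product team
The Product team wins overall and in every ticket group — no reversal.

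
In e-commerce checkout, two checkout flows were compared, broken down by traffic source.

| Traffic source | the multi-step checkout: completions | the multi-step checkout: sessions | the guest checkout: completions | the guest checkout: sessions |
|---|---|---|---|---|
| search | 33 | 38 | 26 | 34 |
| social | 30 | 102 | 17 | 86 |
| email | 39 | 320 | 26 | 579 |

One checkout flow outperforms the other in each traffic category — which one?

the multi-step checkout

Search: the multi-step checkout 33/38 = 86.8%, the guest checkout 26/34 = 76.5% → the multi-step checkout
Social: the multi-step checkout 30/102 = 29.4%, the guest checkout 17/86 = 19.8% → the multi-step checkout
Email: the multi-step checkout 39/320 = 12.2%, the guest checkout 26/579 = 4.5% → the multi-step checkout
The multi-step checkout has the higher rate in all 3 groups.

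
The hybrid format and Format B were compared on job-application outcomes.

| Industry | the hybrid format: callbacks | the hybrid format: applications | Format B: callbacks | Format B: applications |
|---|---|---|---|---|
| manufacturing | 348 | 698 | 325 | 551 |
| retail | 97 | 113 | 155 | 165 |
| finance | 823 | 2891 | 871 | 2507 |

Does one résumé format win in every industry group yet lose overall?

No

Manufacturing: the hybrid format 348/698 = 49.9%, Format B 325/551 = 59.0% → Format B
Retail: the hybrid format 97/113 = 85.8%, Format B 155/165 = 93.9% → Format B
Finance: the hybrid format 823/2891 = 28.5%, Format B 871/2507 = 34.7% → Format B
Overall: the hybrid format 1268/3702 = 34.3%, Format B 1351/3223 = 41.9% → Format B
Format B wins overall and in every industry group — no reversal.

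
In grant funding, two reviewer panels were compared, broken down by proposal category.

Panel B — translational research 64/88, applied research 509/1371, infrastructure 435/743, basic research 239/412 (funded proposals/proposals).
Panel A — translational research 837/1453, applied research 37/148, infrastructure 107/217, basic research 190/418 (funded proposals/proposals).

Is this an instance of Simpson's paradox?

Yes

Translational research: Panel B 64/88 = 72.7%, Panel A 837/1453 = 57.6% → Panel B
Applied research: Panel B 509/1371 = 37.1%, Panel A 37/148 = 25.0% → Panel B
Infrastructure: Panel B 435/743 = 58.5%, Panel A 107/217 = 49.3% → Panel B
Basic research: Panel B 239/412 = 58.0%, Panel A 190/418 = 45.5% → Panel B
Overall: Panel B 1247/2614 = 47.7%, Panel A 1171/2236 = 52.4% → Panel A
Panel B wins each proposal group but Panel A wins overall — the comparison reverses. Panel B's proposals skew toward applied research, which has a lower base rate.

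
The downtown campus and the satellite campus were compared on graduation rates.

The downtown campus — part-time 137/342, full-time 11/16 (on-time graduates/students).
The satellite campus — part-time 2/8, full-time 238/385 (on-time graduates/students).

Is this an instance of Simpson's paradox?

Yes

Part-time: the downtown campus 137/342 = 40.1%, the satellite campus 2/8 = 25.0% → the downtown campus
Full-time: the downtown campus 11/16 = 68.8%, the satellite campus 238/385 = 61.8% → the downtown campus
Overall: the downtown campus 148/358 = 41.3%, the satellite campus 240/393 = 61.1% → the satellite campus
The downtown campus wins each enrollment group but the satellite campus wins overall — the comparison reverses. The downtown campus's students skew toward part-time, which has a lower base rate.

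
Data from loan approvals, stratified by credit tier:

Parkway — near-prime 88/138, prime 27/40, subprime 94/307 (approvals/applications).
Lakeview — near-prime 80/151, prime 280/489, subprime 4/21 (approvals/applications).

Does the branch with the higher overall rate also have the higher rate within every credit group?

No

Near-prime: Parkway 88/138 = 63.8%, Lakeview 80/151 = 53.0% → Parkway
Prime: Parkway 27/40 = 67.5%, Lakeview 280/489 = 57.3% → Parkway
Subprime: Parkway 94/307 = 30.6%, Lakeview 4/21 = 19.0% → Parkway
Overall: Parkway 209/485 = 43.1%, Lakeview 364/661 = 55.1% → Lakeview
Parkway wins each credit group but Lakeview wins overall — the comparison reverses. Parkway's applications skew toward subprime, which has a lower base rate.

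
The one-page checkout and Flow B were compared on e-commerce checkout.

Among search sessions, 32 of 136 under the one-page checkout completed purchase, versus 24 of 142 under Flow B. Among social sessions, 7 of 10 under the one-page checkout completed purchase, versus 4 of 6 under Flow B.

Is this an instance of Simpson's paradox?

No

Search: the one-page checkout 32/136 = 23.5%, Flow B 24/142 = 16.9% → the one-page checkout
Social: the one-page checkout 7/10 = 70.0%, Flow B 4/6 = 66.7% → the one-page checkout
Overall: the one-page checkout 39/146 = 26.7%, Flow B 28/148 = 18.9% → the one-page checkout
The one-page checkout wins overall and in every traffic group — no reversal.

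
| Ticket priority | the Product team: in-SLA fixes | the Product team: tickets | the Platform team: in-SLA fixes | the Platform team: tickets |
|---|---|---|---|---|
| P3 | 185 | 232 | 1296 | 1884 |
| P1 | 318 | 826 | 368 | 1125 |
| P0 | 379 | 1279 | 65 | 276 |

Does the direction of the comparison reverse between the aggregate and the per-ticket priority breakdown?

P3: the Product team 185/232 = 79.7%, the Platform team 1296/1884 = 68.8% → the Product team
P1: the Product team 318/826 = 38.5%, the Platform team 368/1125 = 32.7% → the Product team
P0: the Product team 379/1279 = 29.6%, the Platform team 65/276 = 23.6% → the Product team
Overall: the Product team 882/2337 = 37.7%, the Platform team 1729/3285 = 52.6% → the Platform team
The Product team wins each ticket group but the Platform team wins overall — the comparison reverses. The Product team's tickets skew toward P0, which has a lower base rate.

Yes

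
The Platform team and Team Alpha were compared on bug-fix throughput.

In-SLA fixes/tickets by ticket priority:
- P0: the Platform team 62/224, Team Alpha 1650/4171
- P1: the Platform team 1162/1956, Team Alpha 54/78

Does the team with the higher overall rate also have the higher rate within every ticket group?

P0: the Platform team 62/224 = 27.7%, Team Alpha 1650/4171 = 39.6% → Team Alpha
P1: the Platform team 1162/1956 = 59.4%, Team Alpha 54/78 = 69.2% → Team Alpha
Overall: the Platform team 1224/2180 = 56.1%, Team Alpha 1704/4249 = 40.1% → the Platform team
Team Alpha wins each ticket group but the Platform team wins overall — the comparison reverses. Team Alpha's tickets skew toward P0, which has a lower base rate.

No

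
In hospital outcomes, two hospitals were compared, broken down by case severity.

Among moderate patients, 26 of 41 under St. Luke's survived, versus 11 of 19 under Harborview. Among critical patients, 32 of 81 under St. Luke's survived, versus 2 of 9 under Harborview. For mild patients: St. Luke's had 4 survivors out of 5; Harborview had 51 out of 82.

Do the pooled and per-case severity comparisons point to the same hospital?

No

Moderate: St. Luke's 26/41 = 63.4%, Harborview 11/19 = 57.9% → St. Luke's
Critical: St. Luke's 32/81 = 39.5%, Harborview 2/9 = 22.2% → St. Luke's
Mild: St. Luke's 4/5 = 80.0%, Harborview 51/82 = 62.2% → St. Luke's
Overall: St. Luke's 62/127 = 48.8%, Harborview 64/110 = 58.2% → Harborview
St. Luke's wins each case group but Harborview wins overall — the comparison reverses. St. Luke's's patients skew toward critical, which has a lower base rate.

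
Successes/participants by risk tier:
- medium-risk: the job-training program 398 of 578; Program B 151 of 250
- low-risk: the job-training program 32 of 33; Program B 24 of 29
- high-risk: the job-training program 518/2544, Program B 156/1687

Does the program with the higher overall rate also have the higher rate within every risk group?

Yes

Medium-risk: the job-training program 398/578 = 68.9%, Program B 151/250 = 60.4% → the job-training program
Low-risk: the job-training program 32/33 = 97.0%, Program B 24/29 = 82.8% → the job-training program
High-risk: the job-training program 518/2544 = 20.4%, Program B 156/1687 = 9.2% → the job-training program
Overall: the job-training program 948/3155 = 30.0%, Program B 331/1966 = 16.8% → the job-training program
The job-training program wins overall and in every risk group — no reversal.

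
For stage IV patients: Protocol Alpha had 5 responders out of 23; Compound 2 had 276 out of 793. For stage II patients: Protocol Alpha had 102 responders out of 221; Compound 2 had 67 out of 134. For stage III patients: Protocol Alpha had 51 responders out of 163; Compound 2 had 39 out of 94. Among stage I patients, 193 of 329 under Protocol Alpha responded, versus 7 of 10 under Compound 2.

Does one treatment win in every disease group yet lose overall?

Yes

Stage IV: Protocol Alpha 5/23 = 21.7%, Compound 2 276/793 = 34.8% → Compound 2
Stage II: Protocol Alpha 102/221 = 46.2%, Compound 2 67/134 = 50.0% → Compound 2
Stage III: Protocol Alpha 51/163 = 31.3%, Compound 2 39/94 = 41.5% → Compound 2
Stage I: Protocol Alpha 193/329 = 58.7%, Compound 2 7/10 = 70.0% → Compound 2
Overall: Protocol Alpha 351/736 = 47.7%, Compound 2 389/1031 = 37.7% → Protocol Alpha
Compound 2 wins each disease group but Protocol Alpha wins overall — the comparison reverses. Compound 2's patients skew toward stage IV, which has a lower base rate.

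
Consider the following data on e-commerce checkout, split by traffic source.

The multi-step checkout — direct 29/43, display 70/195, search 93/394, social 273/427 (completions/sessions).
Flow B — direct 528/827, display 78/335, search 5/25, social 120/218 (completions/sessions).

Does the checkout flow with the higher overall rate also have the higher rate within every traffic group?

Direct: the multi-step checkout 29/43 = 67.4%, Flow B 528/827 = 63.8% → the multi-step checkout
Display: the multi-step checkout 70/195 = 35.9%, Flow B 78/335 = 23.3% → the multi-step checkout
Search: the multi-step checkout 93/394 = 23.6%, Flow B 5/25 = 20.0% → the multi-step checkout
Social: the multi-step checkout 273/427 = 63.9%, Flow B 120/218 = 55.0% → the multi-step checkout
Overall: the multi-step checkout 465/1059 = 43.9%, Flow B 731/1405 = 52.0% → Flow B
The multi-step checkout wins each traffic group but Flow B wins overall — the comparison reverses. The multi-step checkout's sessions skew toward search, which has a lower base rate.

No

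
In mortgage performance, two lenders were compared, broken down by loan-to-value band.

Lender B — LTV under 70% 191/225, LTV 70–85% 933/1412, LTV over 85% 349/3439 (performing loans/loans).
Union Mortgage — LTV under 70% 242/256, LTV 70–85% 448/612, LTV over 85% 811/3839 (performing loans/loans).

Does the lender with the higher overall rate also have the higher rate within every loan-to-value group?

LTV under 70%: Lender B 191/225 = 84.9%, Union Mortgage 242/256 = 94.5% → Union Mortgage
LTV 70–85%: Lender B 933/1412 = 66.1%, Union Mortgage 448/612 = 73.2% → Union Mortgage
LTV over 85%: Lender B 349/3439 = 10.1%, Union Mortgage 811/3839 = 21.1% → Union Mortgage
Overall: Lender B 1473/5076 = 29.0%, Union Mortgage 1501/4707 = 31.9% → Union Mortgage
Union Mortgage wins overall and in every loan-to-value group — no reversal.

Yes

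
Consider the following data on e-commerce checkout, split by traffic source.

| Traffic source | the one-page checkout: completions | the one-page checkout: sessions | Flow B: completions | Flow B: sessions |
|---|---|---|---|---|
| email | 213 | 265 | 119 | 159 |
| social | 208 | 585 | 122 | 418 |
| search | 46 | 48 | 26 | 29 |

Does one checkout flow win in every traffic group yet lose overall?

No

Email: the one-page checkout 213/265 = 80.4%, Flow B 119/159 = 74.8% → the one-page checkout
Social: the one-page checkout 208/585 = 35.6%, Flow B 122/418 = 29.2% → the one-page checkout
Search: the one-page checkout 46/48 = 95.8%, Flow B 26/29 = 89.7% → the one-page checkout
Overall: the one-page checkout 467/898 = 52.0%, Flow B 267/606 = 44.1% → the one-page checkout
The one-page checkout wins overall and in every traffic group — no reversal.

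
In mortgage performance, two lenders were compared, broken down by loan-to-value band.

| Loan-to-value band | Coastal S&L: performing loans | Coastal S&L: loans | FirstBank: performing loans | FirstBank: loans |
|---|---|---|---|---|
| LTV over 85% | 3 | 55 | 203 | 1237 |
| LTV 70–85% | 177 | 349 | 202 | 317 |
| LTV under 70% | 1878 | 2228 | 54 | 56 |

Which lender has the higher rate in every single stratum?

FirstBank

LTV over 85%: Coastal S&L 3/55 = 5.5%, FirstBank 203/1237 = 16.4% → FirstBank
LTV 70–85%: Coastal S&L 177/349 = 50.7%, FirstBank 202/317 = 63.7% → FirstBank
LTV under 70%: Coastal S&L 1878/2228 = 84.3%, FirstBank 54/56 = 96.4% → FirstBank
FirstBank has the higher rate in all 3 groups.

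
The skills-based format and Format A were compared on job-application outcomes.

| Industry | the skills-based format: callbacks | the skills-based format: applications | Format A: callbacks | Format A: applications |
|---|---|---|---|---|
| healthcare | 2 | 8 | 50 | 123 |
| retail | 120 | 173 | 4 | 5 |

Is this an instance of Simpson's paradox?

Healthcare: the skills-based format 2/8 = 25.0%, Format A 50/123 = 40.7% → Format A
Retail: the skills-based format 120/173 = 69.4%, Format A 4/5 = 80.0% → Format A
Overall: the skills-based format 122/181 = 67.4%, Format A 54/128 = 42.2% → the skills-based format
Format A wins each industry group but the skills-based format wins overall — the comparison reverses. Format A's applications skew toward healthcare, which has a lower base rate.

Yes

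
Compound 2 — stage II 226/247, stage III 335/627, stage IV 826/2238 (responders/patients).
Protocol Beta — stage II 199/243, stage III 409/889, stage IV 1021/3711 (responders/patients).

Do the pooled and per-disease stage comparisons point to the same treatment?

Yes

Stage II: Compound 2 226/247 = 91.5%, Protocol Beta 199/243 = 81.9% → Compound 2
Stage III: Compound 2 335/627 = 53.4%, Protocol Beta 409/889 = 46.0% → Compound 2
Stage IV: Compound 2 826/2238 = 36.9%, Protocol Beta 1021/3711 = 27.5% → Compound 2
Overall: Compound 2 1387/3112 = 44.6%, Protocol Beta 1629/4843 = 33.6% → Compound 2
Compound 2 wins overall and in every disease group — no reversal.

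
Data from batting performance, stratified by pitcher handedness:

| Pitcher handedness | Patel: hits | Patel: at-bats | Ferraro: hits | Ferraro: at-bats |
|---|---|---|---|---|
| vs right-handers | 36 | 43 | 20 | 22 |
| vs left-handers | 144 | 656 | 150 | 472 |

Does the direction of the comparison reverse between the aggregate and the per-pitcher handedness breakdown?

No

Vs right-handers: Patel 36/43 = 83.7%, Ferraro 20/22 = 90.9% → Ferraro
Vs left-handers: Patel 144/656 = 22.0%, Ferraro 150/472 = 31.8% → Ferraro
Overall: Patel 180/699 = 25.8%, Ferraro 170/494 = 34.4% → Ferraro
Ferraro wins overall and in every pitcher group — no reversal.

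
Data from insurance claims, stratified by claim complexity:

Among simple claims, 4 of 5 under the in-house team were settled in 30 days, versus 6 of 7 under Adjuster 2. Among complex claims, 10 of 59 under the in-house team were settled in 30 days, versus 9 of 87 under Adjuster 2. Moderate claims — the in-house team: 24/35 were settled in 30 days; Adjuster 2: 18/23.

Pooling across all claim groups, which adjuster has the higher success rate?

the in-house team

Simple: the in-house team 4/5 = 80.0%, Adjuster 2 6/7 = 85.7% → Adjuster 2
Complex: the in-house team 10/59 = 16.9%, Adjuster 2 9/87 = 10.3% → the in-house team
Moderate: the in-house team 24/35 = 68.6%, Adjuster 2 18/23 = 78.3% → Adjuster 2
Overall: the in-house team 38/99 = 38.4%, Adjuster 2 33/117 = 28.2% → the in-house team
(Neither sweeps every claim group, but the in-house team has the higher pooled rate.)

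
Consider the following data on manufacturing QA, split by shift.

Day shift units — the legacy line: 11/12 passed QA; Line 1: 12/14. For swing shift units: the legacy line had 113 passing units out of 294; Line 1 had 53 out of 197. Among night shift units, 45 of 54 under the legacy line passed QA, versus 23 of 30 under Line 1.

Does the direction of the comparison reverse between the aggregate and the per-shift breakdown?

Day shift: the legacy line 11/12 = 91.7%, Line 1 12/14 = 85.7% → the legacy line
Swing shift: the legacy line 113/294 = 38.4%, Line 1 53/197 = 26.9% → the legacy line
Night shift: the legacy line 45/54 = 83.3%, Line 1 23/30 = 76.7% → the legacy line
Overall: the legacy line 169/360 = 46.9%, Line 1 88/241 = 36.5% → the legacy line
The legacy line wins overall and in every shift group — no reversal.

No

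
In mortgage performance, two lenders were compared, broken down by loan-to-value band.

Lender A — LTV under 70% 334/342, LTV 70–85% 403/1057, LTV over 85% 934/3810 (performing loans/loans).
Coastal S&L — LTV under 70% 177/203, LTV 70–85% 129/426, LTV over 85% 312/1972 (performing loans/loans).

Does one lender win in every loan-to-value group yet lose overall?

LTV under 70%: Lender A 334/342 = 97.7%, Coastal S&L 177/203 = 87.2% → Lender A
LTV 70–85%: Lender A 403/1057 = 38.1%, Coastal S&L 129/426 = 30.3% → Lender A
LTV over 85%: Lender A 934/3810 = 24.5%, Coastal S&L 312/1972 = 15.8% → Lender A
Overall: Lender A 1671/5209 = 32.1%, Coastal S&L 618/2601 = 23.8% → Lender A
Lender A wins overall and in every loan-to-value group — no reversal.

No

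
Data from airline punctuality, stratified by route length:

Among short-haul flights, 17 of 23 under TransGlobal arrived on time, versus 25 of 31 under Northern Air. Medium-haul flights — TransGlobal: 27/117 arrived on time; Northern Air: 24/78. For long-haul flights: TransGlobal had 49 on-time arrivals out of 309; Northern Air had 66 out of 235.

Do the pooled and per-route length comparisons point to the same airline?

Yes

Short-haul: TransGlobal 17/23 = 73.9%, Northern Air 25/31 = 80.6% → Northern Air
Medium-haul: TransGlobal 27/117 = 23.1%, Northern Air 24/78 = 30.8% → Northern Air
Long-haul: TransGlobal 49/309 = 15.9%, Northern Air 66/235 = 28.1% → Northern Air
Overall: TransGlobal 93/449 = 20.7%, Northern Air 115/344 = 33.4% → Northern Air
Northern Air wins overall and in every route group — no reversal.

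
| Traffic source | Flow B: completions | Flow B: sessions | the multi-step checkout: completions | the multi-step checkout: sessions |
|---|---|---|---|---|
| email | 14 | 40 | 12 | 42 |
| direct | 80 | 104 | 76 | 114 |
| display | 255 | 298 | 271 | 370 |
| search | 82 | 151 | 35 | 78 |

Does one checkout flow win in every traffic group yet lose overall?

Email: Flow B 14/40 = 35.0%, the multi-step checkout 12/42 = 28.6% → Flow B
Direct: Flow B 80/104 = 76.9%, the multi-step checkout 76/114 = 66.7% → Flow B
Display: Flow B 255/298 = 85.6%, the multi-step checkout 271/370 = 73.2% → Flow B
Search: Flow B 82/151 = 54.3%, the multi-step checkout 35/78 = 44.9% → Flow B
Overall: Flow B 431/593 = 72.7%, the multi-step checkout 394/604 = 65.2% → Flow B
Flow B wins overall and in every traffic group — no reversal.

No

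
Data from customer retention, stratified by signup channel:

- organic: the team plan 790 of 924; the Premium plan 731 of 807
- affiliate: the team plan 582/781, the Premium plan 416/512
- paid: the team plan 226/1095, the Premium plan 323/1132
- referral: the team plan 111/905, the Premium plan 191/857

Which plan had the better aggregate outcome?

the Premium plan

Organic: the team plan 790/924 = 85.5%, the Premium plan 731/807 = 90.6% → the Premium plan
Affiliate: the team plan 582/781 = 74.5%, the Premium plan 416/512 = 81.2% → the Premium plan
Paid: the team plan 226/1095 = 20.6%, the Premium plan 323/1132 = 28.5% → the Premium plan
Referral: the team plan 111/905 = 12.3%, the Premium plan 191/857 = 22.3% → the Premium plan
Overall: the team plan 1709/3705 = 46.1%, the Premium plan 1661/3308 = 50.2% → the Premium plan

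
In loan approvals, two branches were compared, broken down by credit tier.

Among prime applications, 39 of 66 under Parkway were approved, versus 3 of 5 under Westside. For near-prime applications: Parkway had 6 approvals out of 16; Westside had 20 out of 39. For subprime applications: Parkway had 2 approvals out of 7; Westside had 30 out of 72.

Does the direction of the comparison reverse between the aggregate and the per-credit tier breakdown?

Prime: Parkway 39/66 = 59.1%, Westside 3/5 = 60.0% → Westside
Near-prime: Parkway 6/16 = 37.5%, Westside 20/39 = 51.3% → Westside
Subprime: Parkway 2/7 = 28.6%, Westside 30/72 = 41.7% → Westside
Overall: Parkway 47/89 = 52.8%, Westside 53/116 = 45.7% → Parkway
Westside wins each credit group but Parkway wins overall — the comparison reverses. Westside's applications skew toward subprime, which has a lower base rate.

Yes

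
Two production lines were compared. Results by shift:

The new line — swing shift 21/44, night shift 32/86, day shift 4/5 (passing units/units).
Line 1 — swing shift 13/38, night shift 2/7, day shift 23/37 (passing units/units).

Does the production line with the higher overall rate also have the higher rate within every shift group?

Swing shift: the new line 21/44 = 47.7%, Line 1 13/38 = 34.2% → the new line
Night shift: the new line 32/86 = 37.2%, Line 1 2/7 = 28.6% → the new line
Day shift: the new line 4/5 = 80.0%, Line 1 23/37 = 62.2% → the new line
Overall: the new line 57/135 = 42.2%, Line 1 38/82 = 46.3% → Line 1
The new line wins each shift group but Line 1 wins overall — the comparison reverses. The new line's units skew toward night shift, which has a lower base rate.

No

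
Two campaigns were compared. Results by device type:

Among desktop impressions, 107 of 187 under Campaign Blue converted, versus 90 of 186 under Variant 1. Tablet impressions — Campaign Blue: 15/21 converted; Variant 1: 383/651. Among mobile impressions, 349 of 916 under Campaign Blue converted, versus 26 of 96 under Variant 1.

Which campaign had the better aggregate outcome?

Variant 1

Desktop: Campaign Blue 107/187 = 57.2%, Variant 1 90/186 = 48.4% → Campaign Blue
Tablet: Campaign Blue 15/21 = 71.4%, Variant 1 383/651 = 58.8% → Campaign Blue
Mobile: Campaign Blue 349/916 = 38.1%, Variant 1 26/96 = 27.1% → Campaign Blue
Overall: Campaign Blue 471/1124 = 41.9%, Variant 1 499/933 = 53.5% → Variant 1
(Campaign Blue wins every device group but Variant 1 wins overall — Campaign Blue's impressions skew toward the low-rate mobile group.)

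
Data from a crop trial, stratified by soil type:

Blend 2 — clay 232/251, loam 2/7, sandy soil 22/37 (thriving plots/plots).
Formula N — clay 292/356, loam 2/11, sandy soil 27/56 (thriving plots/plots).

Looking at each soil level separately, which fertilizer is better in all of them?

Clay: Blend 2 232/251 = 92.4%, Formula N 292/356 = 82.0% → Blend 2
Loam: Blend 2 2/7 = 28.6%, Formula N 2/11 = 18.2% → Blend 2
Sandy soil: Blend 2 22/37 = 59.5%, Formula N 27/56 = 48.2% → Blend 2
Blend 2 has the higher rate in all 3 groups.

Blend 2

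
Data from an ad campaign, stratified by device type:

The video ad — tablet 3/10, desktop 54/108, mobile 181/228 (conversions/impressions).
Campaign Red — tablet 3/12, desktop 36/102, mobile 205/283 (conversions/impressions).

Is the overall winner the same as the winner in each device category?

Tablet: the video ad 3/10 = 30.0%, Campaign Red 3/12 = 25.0% → the video ad
Desktop: the video ad 54/108 = 50.0%, Campaign Red 36/102 = 35.3% → the video ad
Mobile: the video ad 181/228 = 79.4%, Campaign Red 205/283 = 72.4% → the video ad
Overall: the video ad 238/346 = 68.8%, Campaign Red 244/397 = 61.5% → the video ad
The video ad wins overall and in every device group — no reversal.

Yes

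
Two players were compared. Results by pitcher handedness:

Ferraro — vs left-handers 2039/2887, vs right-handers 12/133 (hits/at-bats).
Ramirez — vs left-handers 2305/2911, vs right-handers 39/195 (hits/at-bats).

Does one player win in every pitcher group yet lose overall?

No

Vs left-handers: Ferraro 2039/2887 = 70.6%, Ramirez 2305/2911 = 79.2% → Ramirez
Vs right-handers: Ferraro 12/133 = 9.0%, Ramirez 39/195 = 20.0% → Ramirez
Overall: Ferraro 2051/3020 = 67.9%, Ramirez 2344/3106 = 75.5% → Ramirez
Ramirez wins overall and in every pitcher group — no reversal.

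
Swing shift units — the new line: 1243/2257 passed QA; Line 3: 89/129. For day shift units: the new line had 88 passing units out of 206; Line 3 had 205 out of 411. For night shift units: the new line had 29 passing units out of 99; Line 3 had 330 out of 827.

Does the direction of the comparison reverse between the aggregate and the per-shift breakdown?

Swing shift: the new line 1243/2257 = 55.1%, Line 3 89/129 = 69.0% → Line 3
Day shift: the new line 88/206 = 42.7%, Line 3 205/411 = 49.9% → Line 3
Night shift: the new line 29/99 = 29.3%, Line 3 330/827 = 39.9% → Line 3
Overall: the new line 1360/2562 = 53.1%, Line 3 624/1367 = 45.6% → the new line
Line 3 wins each shift group but the new line wins overall — the comparison reverses. Line 3's units skew toward night shift, which has a lower base rate.

Yes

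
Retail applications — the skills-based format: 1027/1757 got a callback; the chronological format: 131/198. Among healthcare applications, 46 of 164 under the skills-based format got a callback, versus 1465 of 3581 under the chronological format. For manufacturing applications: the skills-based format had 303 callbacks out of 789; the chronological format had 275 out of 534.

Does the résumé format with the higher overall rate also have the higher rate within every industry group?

Retail: the skills-based format 1027/1757 = 58.5%, the chronological format 131/198 = 66.2% → the chronological format
Healthcare: the skills-based format 46/164 = 28.0%, the chronological format 1465/3581 = 40.9% → the chronological format
Manufacturing: the skills-based format 303/789 = 38.4%, the chronological format 275/534 = 51.5% → the chronological format
Overall: the skills-based format 1376/2710 = 50.8%, the chronological format 1871/4313 = 43.4% → the skills-based format
The chronological format wins each industry group but the skills-based format wins overall — the comparison reverses. The chronological format's applications skew toward healthcare, which has a lower base rate.

No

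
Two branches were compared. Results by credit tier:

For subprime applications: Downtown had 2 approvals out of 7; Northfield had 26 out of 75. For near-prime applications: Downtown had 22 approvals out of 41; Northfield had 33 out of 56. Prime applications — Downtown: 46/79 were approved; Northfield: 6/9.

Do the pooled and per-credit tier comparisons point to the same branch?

No

Subprime: Downtown 2/7 = 28.6%, Northfield 26/75 = 34.7% → Northfield
Near-prime: Downtown 22/41 = 53.7%, Northfield 33/56 = 58.9% → Northfield
Prime: Downtown 46/79 = 58.2%, Northfield 6/9 = 66.7% → Northfield
Overall: Downtown 70/127 = 55.1%, Northfield 65/140 = 46.4% → Downtown
Northfield wins each credit group but Downtown wins overall — the comparison reverses. Northfield's applications skew toward subprime, which has a lower base rate.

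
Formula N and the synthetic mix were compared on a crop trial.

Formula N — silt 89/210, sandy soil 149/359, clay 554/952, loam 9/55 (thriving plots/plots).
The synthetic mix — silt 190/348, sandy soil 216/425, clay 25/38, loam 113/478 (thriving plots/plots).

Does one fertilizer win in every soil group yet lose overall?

Silt: Formula N 89/210 = 42.4%, the synthetic mix 190/348 = 54.6% → the synthetic mix
Sandy soil: Formula N 149/359 = 41.5%, the synthetic mix 216/425 = 50.8% → the synthetic mix
Clay: Formula N 554/952 = 58.2%, the synthetic mix 25/38 = 65.8% → the synthetic mix
Loam: Formula N 9/55 = 16.4%, the synthetic mix 113/478 = 23.6% → the synthetic mix
Overall: Formula N 801/1576 = 50.8%, the synthetic mix 544/1289 = 42.2% → Formula N
The synthetic mix wins each soil group but Formula N wins overall — the comparison reverses. The synthetic mix's plots skew toward loam, which has a lower base rate.

Yes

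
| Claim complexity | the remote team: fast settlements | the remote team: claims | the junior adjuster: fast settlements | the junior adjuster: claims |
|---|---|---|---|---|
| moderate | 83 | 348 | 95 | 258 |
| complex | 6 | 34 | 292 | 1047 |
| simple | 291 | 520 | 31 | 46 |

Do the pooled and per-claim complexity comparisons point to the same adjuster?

No

Moderate: the remote team 83/348 = 23.9%, the junior adjuster 95/258 = 36.8% → the junior adjuster
Complex: the remote team 6/34 = 17.6%, the junior adjuster 292/1047 = 27.9% → the junior adjuster
Simple: the remote team 291/520 = 56.0%, the junior adjuster 31/46 = 67.4% → the junior adjuster
Overall: the remote team 380/902 = 42.1%, the junior adjuster 418/1351 = 30.9% → the remote team
The junior adjuster wins each claim group but the remote team wins overall — the comparison reverses. The junior adjuster's claims skew toward complex, which has a lower base rate.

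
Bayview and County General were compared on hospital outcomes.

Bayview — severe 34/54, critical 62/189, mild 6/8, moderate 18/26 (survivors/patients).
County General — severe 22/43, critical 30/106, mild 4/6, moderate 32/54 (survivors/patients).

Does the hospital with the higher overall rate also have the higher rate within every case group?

Yes

Severe: Bayview 34/54 = 63.0%, County General 22/43 = 51.2% → Bayview
Critical: Bayview 62/189 = 32.8%, County General 30/106 = 28.3% → Bayview
Mild: Bayview 6/8 = 75.0%, County General 4/6 = 66.7% → Bayview
Moderate: Bayview 18/26 = 69.2%, County General 32/54 = 59.3% → Bayview
Overall: Bayview 120/277 = 43.3%, County General 88/209 = 42.1% → Bayview
Bayview wins overall and in every case group — no reversal.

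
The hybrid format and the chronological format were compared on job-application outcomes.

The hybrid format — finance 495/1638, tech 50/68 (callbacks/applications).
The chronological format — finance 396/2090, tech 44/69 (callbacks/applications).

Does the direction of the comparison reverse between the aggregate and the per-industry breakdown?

No

Finance: the hybrid format 495/1638 = 30.2%, the chronological format 396/2090 = 18.9% → the hybrid format
Tech: the hybrid format 50/68 = 73.5%, the chronological format 44/69 = 63.8% → the hybrid format
Overall: the hybrid format 545/1706 = 31.9%, the chronological format 440/2159 = 20.4% → the hybrid format
The hybrid format wins overall and in every industry group — no reversal.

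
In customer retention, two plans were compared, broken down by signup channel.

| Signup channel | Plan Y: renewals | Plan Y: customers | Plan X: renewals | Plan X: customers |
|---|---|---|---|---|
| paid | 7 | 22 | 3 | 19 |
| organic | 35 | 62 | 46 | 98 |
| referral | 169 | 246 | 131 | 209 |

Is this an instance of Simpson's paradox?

No

Paid: Plan Y 7/22 = 31.8%, Plan X 3/19 = 15.8% → Plan Y
Organic: Plan Y 35/62 = 56.5%, Plan X 46/98 = 46.9% → Plan Y
Referral: Plan Y 169/246 = 68.7%, Plan X 131/209 = 62.7% → Plan Y
Overall: Plan Y 211/330 = 63.9%, Plan X 180/326 = 55.2% → Plan Y
Plan Y wins overall and in every signup group — no reversal.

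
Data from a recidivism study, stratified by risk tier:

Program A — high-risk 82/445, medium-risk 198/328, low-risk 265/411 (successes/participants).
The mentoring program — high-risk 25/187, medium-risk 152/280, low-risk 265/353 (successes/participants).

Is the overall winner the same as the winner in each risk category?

High-risk: Program A 82/445 = 18.4%, the mentoring program 25/187 = 13.4% → Program A
Medium-risk: Program A 198/328 = 60.4%, the mentoring program 152/280 = 54.3% → Program A
Low-risk: Program A 265/411 = 64.5%, the mentoring program 265/353 = 75.1% → the mentoring program
Overall: Program A 545/1184 = 46.0%, the mentoring program 442/820 = 53.9% → the mentoring program
Neither sweeps: Program A wins 2 of 3 groups, the mentoring program wins 1. The mentoring program wins overall but not every group — no Simpson reversal.

No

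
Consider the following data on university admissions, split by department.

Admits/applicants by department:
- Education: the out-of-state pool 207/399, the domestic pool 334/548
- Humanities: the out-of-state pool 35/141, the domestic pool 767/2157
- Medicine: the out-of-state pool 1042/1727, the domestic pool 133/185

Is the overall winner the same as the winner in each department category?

No

Education: the out-of-state pool 207/399 = 51.9%, the domestic pool 334/548 = 60.9% → the domestic pool
Humanities: the out-of-state pool 35/141 = 24.8%, the domestic pool 767/2157 = 35.6% → the domestic pool
Medicine: the out-of-state pool 1042/1727 = 60.3%, the domestic pool 133/185 = 71.9% → the domestic pool
Overall: the out-of-state pool 1284/2267 = 56.6%, the domestic pool 1234/2890 = 42.7% → the out-of-state pool
The domestic pool wins each department group but the out-of-state pool wins overall — the comparison reverses. The domestic pool's applicants skew toward Humanities, which has a lower base rate.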